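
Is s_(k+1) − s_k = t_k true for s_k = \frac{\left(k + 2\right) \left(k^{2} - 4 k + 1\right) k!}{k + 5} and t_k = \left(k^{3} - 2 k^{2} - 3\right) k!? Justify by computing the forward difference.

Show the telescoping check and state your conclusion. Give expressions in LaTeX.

Invalid: residual - \frac{3 \left(k^{4} + 3 k^{3} - 11 k^{2} + k - 16\right) k!}{\left(k + 5\right) \left(k + 6\right)} ≠ 0.

s_(k+1) = (k + 3)*(k**2 - 2*k - 2)*factorial(k + 1)/(k + 6)
s_(k+1) − s_k = (k**5 + 6*k**4 - k**3 - 30*k**2 - 36*k - 42)*factorial(k)/((k + 5)*(k + 6))
(s_(k+1) − s_k) − t_k = -3*(k**4 + 3*k**3 - 11*k**2 + k - 16)*factorial(k)/((k + 5)*(k + 6))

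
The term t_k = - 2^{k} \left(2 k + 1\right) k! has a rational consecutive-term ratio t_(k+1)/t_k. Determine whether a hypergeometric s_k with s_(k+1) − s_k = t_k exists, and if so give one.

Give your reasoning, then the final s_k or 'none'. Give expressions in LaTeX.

t_(k+1)/t_k = 2*(k + 1)*(2*k + 3)/(2*k + 1).
Normal form (A,B,C) = (2*k + 2, 1, k + 1/2).
Solve (2*k + 2)·f(k+1) − (1)·f(k) = k + 1/2.
From deg A=1, deg B=0, deg C=1: d=0.
Coefficient equations give f(k) = 1/2.
Get s_k = R·t_k = -2**k*factorial(k) with R(k) = B(k−1)f(k)/C(k) = 1/(2*k + 1).
s_(k+1) − s_k = -2**k*(2*k + 1)*factorial(k) = t_k.

s_k = - 2^{k} k!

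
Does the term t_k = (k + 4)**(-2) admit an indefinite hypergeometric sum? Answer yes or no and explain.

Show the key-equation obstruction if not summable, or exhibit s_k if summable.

No — the linear system for f has no solution.

r(k) = (k + 4)**2/(k + 5)**2 after simplifying.
Factor: A=k**2 + 8*k + 16; B=k**2 + 10*k + 25; C=1.
Solve (k**2 + 8*k + 16)·f(k+1) − (k**2 + 8*k + 16)·f(k) = 1.
Degrees (2,2,0) ⇒ d ≤ 0.
Write f(k) = c0. Then LHS − RHS = -1, requiring -1 = 0: contradictory. No certificate.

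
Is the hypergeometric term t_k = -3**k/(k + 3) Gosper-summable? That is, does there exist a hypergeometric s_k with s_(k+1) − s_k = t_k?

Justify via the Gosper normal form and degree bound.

No. Not Gosper-summable.

The ratio is 3*(k + 3)/(k + 4).
Factor: A=3*k + 9; B=k + 4; C=1.
f must satisfy (3*k + 9)·f(k+1) − (k + 3)·f(k) = 1.
d = -1 from the (1,1,0) case.
deg f ≤ -1 is impossible — no certificate.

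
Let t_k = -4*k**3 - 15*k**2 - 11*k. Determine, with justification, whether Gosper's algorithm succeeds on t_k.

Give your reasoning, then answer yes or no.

Yes. s_k = k*(-k**3 - 3*k**2 + k + 3).

Ratio r(k) = (4*k**2 + 23*k + 30)/(k*(4*k + 11)).
A = 1, B = 1, C = k**3 + 15*k**2/4 + 11*k/4.
Need (1)·f(k+1) − (1)·f(k) = k**3 + 15*k**2/4 + 11*k/4.
deg f ≤ 4 (via 0,0,3).
Solve for f: f(k) = k*(k - 1)*(k + 1)*(k + 3)/4 (degree 4 ≤ 4).
So s_k = (B(k−1)f/C)·t_k = ((k - 1)*(k + 3)/(4*k + 11))·t_k = k*(-k**3 - 3*k**2 + k + 3).
Δs = k*(-4*k**2 - 15*k - 11), as required.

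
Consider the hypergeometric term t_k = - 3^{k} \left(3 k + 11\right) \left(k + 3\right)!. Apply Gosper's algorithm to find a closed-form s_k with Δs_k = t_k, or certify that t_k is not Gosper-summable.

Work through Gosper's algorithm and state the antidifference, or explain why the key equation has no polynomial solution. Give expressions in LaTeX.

s_k = - 3^{k} \left(k + 3\right)!

Compute t_(k+1)/t_k: get 3*(k + 4)*(3*k + 14)/(3*k + 11).
So A=3*k + 12 and B=1, with C=k + 11/3.
f must satisfy (3*k + 12)·f(k+1) − (1)·f(k) = k + 11/3.
Degrees (1,0,1) ⇒ d ≤ 0.
Solving with deg f ≤ 0: f(k) = 1/3.
Get s_k = R·t_k = -3**k*factorial(k + 3) with R(k) = B(k−1)f(k)/C(k) = 1/(3*k + 11).
s_(k+1) − s_k = -3**k*(3*k + 11)*factorial(k + 3) = t_k.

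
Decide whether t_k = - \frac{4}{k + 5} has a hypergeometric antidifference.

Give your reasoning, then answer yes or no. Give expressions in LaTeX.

Ratio r(k) = (k + 5)/(k + 6).
So A=k + 5 and B=k + 6, with C=1.
Need (k + 5)·f(k+1) − (k + 5)·f(k) = 1.
Bound: deg f ≤ 0.
f = c0 ⇒ A·f(k+1) − B(k−1)·f(k) − C = -1. The system {-1 = 0} is inconsistent; no antidifference.

No. Not Gosper-summable.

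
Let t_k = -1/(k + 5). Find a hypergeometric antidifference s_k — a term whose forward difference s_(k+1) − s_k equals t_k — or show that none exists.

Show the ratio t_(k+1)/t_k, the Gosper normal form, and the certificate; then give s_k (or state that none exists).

no hypergeometric antidifference exists

Ratio r(k) = (k + 5)/(k + 6).
Factor: A=k + 5; B=k + 6; C=1.
Set up (k + 5)·f(k+1) − (k + 5)·f(k) − (1) = 0.
Bound: deg f ≤ 0.
Put f(k) = c0: A·f(k+1) − B(k−1)·f(k) − C = -1; need -1 = 0 — inconsistent ⇒ no f, not summable.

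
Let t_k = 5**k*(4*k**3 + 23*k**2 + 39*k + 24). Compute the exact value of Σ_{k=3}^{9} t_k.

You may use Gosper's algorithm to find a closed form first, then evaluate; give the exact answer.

Σ = 11826165750

Ratio r(k) = 5*(4*k**3 + 35*k**2 + 97*k + 90)/(4*k**3 + 23*k**2 + 39*k + 24).
Take A(k)=5, B(k)=1, C(k)=k**3 + 23*k**2/4 + 39*k/4 + 6.
Need (5)·f(k+1) − (1)·f(k) = k**3 + 23*k**2/4 + 39*k/4 + 6.
d = 3 from the (0,0,3) case.
A polynomial solution: f(k) = (k**3 + 2*k**2 + k + 1)/4.
Get s_k = R·t_k = 5**k*(k**3 + 2*k**2 + k + 1) with R(k) = B(k−1)f(k)/C(k) = (k**3 + 2*k**2 + k + 1)/(4*k**3 + 23*k**2 + 39*k + 24).
s_(k+1) − s_k = 5**k*(4*k**3 + 23*k**2 + 39*k + 24) = t_k.
Sum = s_(10) − s_(3); s_(10) = 11826171875, s_(3) = 6125 ⇒ 11826165750.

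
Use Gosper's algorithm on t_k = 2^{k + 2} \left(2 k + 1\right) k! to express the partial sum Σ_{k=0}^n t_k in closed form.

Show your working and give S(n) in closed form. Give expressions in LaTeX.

S(n) = 8 \cdot 2^{n} \left(n + 1\right)! - 4

The ratio is 2*(k + 1)*(2*k + 3)/(2*k + 1).
So A=2*k + 2 and B=1, with C=k + 1/2.
Solve (2*k + 2)·f(k+1) − (1)·f(k) = k + 1/2.
Degrees (1,0,1) ⇒ d ≤ 0.
A polynomial solution: f(k) = 1/2.
Get s_k = R·t_k = 2**(k + 2)*factorial(k) with R(k) = B(k−1)f(k)/C(k) = 1/(2*k + 1).
s_(k+1) − s_k = 2**(k + 2)*(2*k + 1)*factorial(k) = t_k.
Σ_(k=0)^n t_k = s_(n+1) − s_(0) = (2**(n + 3)*factorial(n + 1)) − (4), i.e. 8*2**n*factorial(n + 1) - 4.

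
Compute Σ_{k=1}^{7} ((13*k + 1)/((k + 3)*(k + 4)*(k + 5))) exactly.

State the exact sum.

Step 1: r(k) = (k + 3)*(13*k + 14)/((k + 6)*(13*k + 1)).
A = k + 3, B = k + 6, C = k + 1/13.
Need (k + 3)·f(k+1) − (k + 5)·f(k) = k + 1/13.
deg f ≤ 2 (via 1,1,1).
Coefficient equations give f(k) = k*(5*k - 4)/39.
Certificate R = B(k−1)f/C = k*(k + 5)*(5*k - 4)/(3*(13*k + 1)) gives s_k = k*(5*k - 4)/(3*(k + 3)*(k + 4)).
Check: Δs_k = (13*k + 1)/(k**3 + 12*k**2 + 47*k + 60). ✓
Σ_(k=1)^(7) t_k = s_(8) − s_(1) = 8/11 − (1/60) = 469/660.

Σ = 469/660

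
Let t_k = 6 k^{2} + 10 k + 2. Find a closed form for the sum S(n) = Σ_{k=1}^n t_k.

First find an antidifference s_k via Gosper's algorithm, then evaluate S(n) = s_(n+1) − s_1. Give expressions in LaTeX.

Ratio r(k) = (3*k**2 + 11*k + 9)/(3*k**2 + 5*k + 1).
Factor: A=1; B=1; C=k**2 + 5*k/3 + 1/3.
f must satisfy (1)·f(k+1) − (1)·f(k) = k**2 + 5*k/3 + 1/3.
Bound: deg f ≤ 3.
Match coefficients ⇒ f(k) = k*(k**2 + k - 1)/3.
Certificate R = B(k−1)f/C = k*(k**2 + k - 1)/(3*k**2 + 5*k + 1) gives s_k = 2*k*(k**2 + k - 1).
Verify: 6*k**2 + 10*k + 2 matches t_k.
Evaluate: s_(n+1) = 2*n**3 + 8*n**2 + 8*n + 2; subtract s_(1) = 2 ⇒ S(n) = 2*n*(n**2 + 4*n + 4).

S(n) = 2 n \left(n^{2} + 4 n + 4\right)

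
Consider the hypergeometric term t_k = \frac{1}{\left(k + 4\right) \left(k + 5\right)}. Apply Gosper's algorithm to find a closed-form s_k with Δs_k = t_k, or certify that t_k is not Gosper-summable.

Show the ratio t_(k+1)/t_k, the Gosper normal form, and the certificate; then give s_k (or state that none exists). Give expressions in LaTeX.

s_k = \frac{k}{4 \left(k + 4\right)}

Ratio r(k) = (k + 4)/(k + 6).
Take A(k)=k + 4, B(k)=k + 6, C(k)=1.
Key eq: (k + 4)·f(k+1) = (k + 5)·f(k) + (1).
From deg A=1, deg B=1, deg C=0: d=1.
Match coefficients ⇒ f(k) = k/4.
Then R = B(k−1)f/C = k*(k + 5)/4, so s_k = R(k)·t_k = k/(4*(k + 4)).
Check: Δs_k = 1/(k**2 + 9*k + 20). ✓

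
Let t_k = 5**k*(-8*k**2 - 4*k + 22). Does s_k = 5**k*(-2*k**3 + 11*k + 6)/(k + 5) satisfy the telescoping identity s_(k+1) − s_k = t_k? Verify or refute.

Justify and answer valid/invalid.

s_(k+1) = 5**(k + 1)*(11*k - 2*(k + 1)**3 + 17)/(k + 6)
s_(k+1) − s_k = 5**k*(-8*k**4 - 68*k**3 - 136*k**2 + 128*k + 339)/(k**2 + 11*k + 30)
(s_(k+1) − s_k) − t_k = 5**k*(24*k**3 + 126*k**2 + 6*k - 321)/(k**2 + 11*k + 30)

Invalid: residual 5**k*(24*k**3 + 126*k**2 + 6*k - 321)/(k**2 + 11*k + 30) ≠ 0.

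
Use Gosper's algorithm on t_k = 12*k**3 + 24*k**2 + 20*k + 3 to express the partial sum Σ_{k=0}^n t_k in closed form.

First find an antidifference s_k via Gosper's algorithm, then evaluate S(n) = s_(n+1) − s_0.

r(k) = (12*k**3 + 60*k**2 + 104*k + 59)/(12*k**3 + 24*k**2 + 20*k + 3) after simplifying.
Gosper form: A/B · C(k+1)/C(k) with A=1, B=1, C=k**3 + 2*k**2 + 5*k/3 + 1/4.
Need (1)·f(k+1) − (1)·f(k) = k**3 + 2*k**2 + 5*k/3 + 1/4.
Degrees (0,0,3) ⇒ d ≤ 4.
Coefficient equations give f(k) = k*(3*k**3 + 2*k**2 + k - 3)/12.
R(k) = B(k−1)·f(k)/C(k) = k*(3*k**3 + 2*k**2 + k - 3)/(12*k**3 + 24*k**2 + 20*k + 3); s_k = R·t_k = k*(3*k**3 + 2*k**2 + k - 3).
Δs = 12*k**3 + 24*k**2 + 20*k + 3, as required.
Telescope: S(n) = s_(n+1) − s_(0) = 3*n**4 + 14*n**3 + 25*n**2 + 17*n + 3 − (0) = 3*n**4 + 14*n**3 + 25*n**2 + 17*n + 3.

S(n) = 3*n**4 + 14*n**3 + 25*n**2 + 17*n + 3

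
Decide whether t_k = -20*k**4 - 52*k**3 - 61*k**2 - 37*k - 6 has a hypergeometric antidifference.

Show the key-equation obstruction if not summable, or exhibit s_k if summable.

Yes. s_k = k*(-4*k**4 - 3*k**3 - k**2 - k + 3).

t_(k+1)/t_k = (20*k**4 + 132*k**3 + 337*k**2 + 395*k + 176)/(20*k**4 + 52*k**3 + 61*k**2 + 37*k + 6).
A = 1, B = 1, C = k**4 + 13*k**3/5 + 61*k**2/20 + 37*k/20 + 3/10.
f must satisfy (1)·f(k+1) − (1)·f(k) = k**4 + 13*k**3/5 + 61*k**2/20 + 37*k/20 + 3/10.
Bound: deg f ≤ 5.
Solving with deg f ≤ 5: f(k) = k*(4*k**4 + 3*k**3 + k**2 + k - 3)/20.
Get s_k = R·t_k = k*(-4*k**4 - 3*k**3 - k**2 - k + 3) with R(k) = B(k−1)f(k)/C(k) = k*(4*k**4 + 3*k**3 + k**2 + k - 3)/(20*k**4 + 52*k**3 + 61*k**2 + 37*k + 6).
Δs = -20*k**4 - 52*k**3 - 61*k**2 - 37*k - 6, as required.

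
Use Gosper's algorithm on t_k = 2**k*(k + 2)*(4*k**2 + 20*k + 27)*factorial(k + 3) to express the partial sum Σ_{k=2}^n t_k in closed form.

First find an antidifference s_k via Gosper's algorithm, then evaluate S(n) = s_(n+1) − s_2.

r(k) = 2*(k + 3)*(k + 4)*(20*k + 4*(k + 1)**2 + 47)/((k + 2)*(4*k**2 + 20*k + 27)) after simplifying.
A = 2*k + 8, B = 1, C = k**3 + 7*k**2 + 67*k/4 + 27/2.
Set up (2*k + 8)·f(k+1) − (1)·f(k) − (k**3 + 7*k**2 + 67*k/4 + 27/2) = 0.
Degrees (1,0,3) ⇒ d ≤ 2.
A polynomial solution: f(k) = (2*k**2 + 3*k + 2)/4.
Get s_k = R·t_k = 2**k*(2*k**2 + 3*k + 2)*factorial(k + 3) with R(k) = B(k−1)f(k)/C(k) = (2*k**2 + 3*k + 2)/((k + 2)*(4*k**2 + 20*k + 27)).
s_(k+1) − s_k = 2**k*(k + 2)*(4*k**2 + 20*k + 27)*factorial(k + 3) = t_k.
Evaluate: s_(n+1) = 2**(n + 1)*(2*n**2 + 7*n + 7)*factorial(n + 4); subtract s_(2) = 7680 ⇒ S(n) = 4*2**n*n**2*factorial(n + 4) + 14*2**n*n*factorial(n + 4) + 14*2**n*factorial(n + 4) - 7680.

S(n) = 4*2**n*n**2*factorial(n + 4) + 14*2**n*n*factorial(n + 4) + 14*2**n*factorial(n + 4) - 7680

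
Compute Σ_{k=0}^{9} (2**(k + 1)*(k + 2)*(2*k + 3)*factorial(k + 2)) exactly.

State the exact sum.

Σ = 9809952768000

r(k) = (k + 3)**2*(4*k + 10)/((k + 2)*(2*k + 3)) after simplifying.
Gosper form: A/B · C(k+1)/C(k) with A=2*k + 6, B=1, C=k**2 + 7*k/2 + 3.
Set up (2*k + 6)·f(k+1) − (1)·f(k) − (k**2 + 7*k/2 + 3) = 0.
Bound: deg f ≤ 1.
Match coefficients ⇒ f(k) = k/2.
R(k) = B(k−1)·f(k)/C(k) = k/((k + 2)*(2*k + 3)); s_k = R·t_k = 2**(k + 1)*k*factorial(k + 2).
Δs = 2**(k + 1)*(k + 2)*(2*k + 3)*factorial(k + 2), as required.
Sum = s_(10) − s_(0); s_(10) = 9809952768000, s_(0) = 0 ⇒ 9809952768000.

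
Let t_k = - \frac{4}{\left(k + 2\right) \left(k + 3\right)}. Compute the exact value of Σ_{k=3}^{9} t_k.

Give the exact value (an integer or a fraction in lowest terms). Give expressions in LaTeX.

Σ = -7/15

Step 1: r(k) = (k + 2)/(k + 4).
Gosper form: A/B · C(k+1)/C(k) with A=k + 2, B=k + 4, C=1.
Solve (k + 2)·f(k+1) − (k + 3)·f(k) = 1.
Degrees (1,1,0) ⇒ d ≤ 1.
Match coefficients ⇒ f(k) = k/2.
Then R = B(k−1)f/C = k*(k + 3)/2, so s_k = R(k)·t_k = -2*k/(k + 2).
Check: Δs_k = -4/(k**2 + 5*k + 6). ✓
Σ_(k=3)^(9) t_k = s_(10) − s_(3) = -5/3 − (-6/5) = -7/15.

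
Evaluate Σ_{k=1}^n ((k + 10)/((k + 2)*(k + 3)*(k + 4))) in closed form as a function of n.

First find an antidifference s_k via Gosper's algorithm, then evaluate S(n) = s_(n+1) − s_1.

S(n) = n*(7*n + 37)/(12*(n**2 + 7*n + 12))

t_(k+1)/t_k = (k + 2)*(k + 11)/((k + 5)*(k + 10)).
A = k + 2, B = k + 5, C = k + 10.
Set up (k + 2)·f(k+1) − (k + 4)·f(k) − (k + 10) = 0.
Bound: deg f ≤ 2.
Solving with deg f ≤ 2: f(k) = k*(k + 4).
Certificate R = B(k−1)f/C = k*(k + 4)**2/(k + 10) gives s_k = k*(k + 4)/((k + 2)*(k + 3)).
Verify: (k + 10)/(k**3 + 9*k**2 + 26*k + 24) matches t_k.
Σ_(k=1)^n t_k = s_(n+1) − s_(1) = ((n**2 + 6*n + 5)/(n**2 + 7*n + 12)) − (5/12), i.e. n*(7*n + 37)/(12*(n**2 + 7*n + 12)).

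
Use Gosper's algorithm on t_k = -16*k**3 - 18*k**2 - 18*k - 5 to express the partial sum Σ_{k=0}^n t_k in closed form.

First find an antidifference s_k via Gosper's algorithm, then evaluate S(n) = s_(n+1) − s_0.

S(n) = -4*n**4 - 14*n**3 - 22*n**2 - 17*n - 5

Compute t_(k+1)/t_k: get (16*k**3 + 66*k**2 + 102*k + 57)/(16*k**3 + 18*k**2 + 18*k + 5).
So A=1 and B=1, with C=k**3 + 9*k**2/8 + 9*k/8 + 5/16.
Set up (1)·f(k+1) − (1)·f(k) − (k**3 + 9*k**2/8 + 9*k/8 + 5/16) = 0.
Bound: deg f ≤ 4.
Solve for f: f(k) = k*(4*k**3 - 2*k**2 + 4*k - 1)/16 (degree 4 ≤ 4).
R(k) = B(k−1)·f(k)/C(k) = k*(4*k**3 - 2*k**2 + 4*k - 1)/(16*k**3 + 18*k**2 + 18*k + 5); s_k = R·t_k = k*(-4*k**3 + 2*k**2 - 4*k + 1).
Δs = -16*k**3 - 18*k**2 - 18*k - 5, as required.
s_(n+1) = -4*n**4 - 14*n**3 - 22*n**2 - 17*n - 5 and s_(0) = 0, so S(n) = -4*n**4 - 14*n**3 - 22*n**2 - 17*n - 5.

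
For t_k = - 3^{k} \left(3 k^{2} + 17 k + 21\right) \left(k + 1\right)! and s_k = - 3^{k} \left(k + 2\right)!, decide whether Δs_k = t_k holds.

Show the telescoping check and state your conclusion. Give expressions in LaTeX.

Invalid: residual 3^{k} \left(3 k + 5\right) \left(k + 1\right)! ≠ 0.

s_(k+1) = -3**(k + 1)*factorial(k + 3)
s_(k+1) − s_k = -3**k*(3*k + 8)*factorial(k + 2)
(s_(k+1) − s_k) − t_k = 3**k*(3*k + 5)*factorial(k + 1)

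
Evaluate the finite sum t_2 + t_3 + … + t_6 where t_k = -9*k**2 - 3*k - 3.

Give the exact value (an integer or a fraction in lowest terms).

Σ = -885

r(k) = (k + 3*(k + 1)**2 + 2)/(3*k**2 + k + 1) after simplifying.
Normal form (A,B,C) = (1, 1, k**2 + k/3 + 1/3).
Key eq: (1)·f(k+1) = (1)·f(k) + (k**2 + k/3 + 1/3).
Bound: deg f ≤ 3.
Match coefficients ⇒ f(k) = k*(k**2 - k + 1)/3.
Then R = B(k−1)f/C = k*(k**2 - k + 1)/(3*k**2 + k + 1), so s_k = R(k)·t_k = 3*k*(-k**2 + k - 1).
s_(k+1) − s_k = -9*k**2 - 3*k - 3 = t_k.
Sum = s_(7) − s_(2); s_(7) = -903, s_(2) = -18 ⇒ -885.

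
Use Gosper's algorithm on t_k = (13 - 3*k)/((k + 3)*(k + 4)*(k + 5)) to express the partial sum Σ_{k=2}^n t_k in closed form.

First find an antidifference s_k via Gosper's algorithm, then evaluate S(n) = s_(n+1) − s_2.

S(n) = (-2*n**2 + 27*n - 25)/(15*(n**2 + 9*n + 20))

Compute t_(k+1)/t_k: get (k + 3)*(3*k - 10)/((k + 6)*(3*k - 13)).
Factor: A=k + 3; B=k + 6; C=k - 13/3.
Solve (k + 3)·f(k+1) − (k + 5)·f(k) = k - 13/3.
Degrees (1,1,1) ⇒ d ≤ 2.
Match coefficients ⇒ f(k) = -k*(k + 25)/18.
Get s_k = R·t_k = k*(k + 25)/(6*(k + 3)*(k + 4)) with R(k) = B(k−1)f(k)/C(k) = -k*(k + 5)*(k + 25)/(6*(3*k - 13)).
s_(k+1) − s_k = (13 - 3*k)/(k**3 + 12*k**2 + 47*k + 60) = t_k.
Evaluate: s_(n+1) = (n**2 + 27*n + 26)/(6*(n**2 + 9*n + 20)); subtract s_(2) = 3/10 ⇒ S(n) = (-2*n**2 + 27*n - 25)/(15*(n**2 + 9*n + 20)).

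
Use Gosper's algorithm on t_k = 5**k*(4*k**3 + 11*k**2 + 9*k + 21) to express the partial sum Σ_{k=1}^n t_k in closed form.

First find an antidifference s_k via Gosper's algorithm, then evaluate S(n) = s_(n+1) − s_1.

The ratio is 5*(4*k**3 + 23*k**2 + 43*k + 45)/(4*k**3 + 11*k**2 + 9*k + 21).
Normal form (A,B,C) = (5, 1, k**3 + 11*k**2/4 + 9*k/4 + 21/4).
Need (5)·f(k+1) − (1)·f(k) = k**3 + 11*k**2/4 + 9*k/4 + 21/4.
Degrees (0,0,3) ⇒ d ≤ 3.
Solve for f: f(k) = (k**3 - k**2 + k + 4)/4 (degree 3 ≤ 3).
Then R = B(k−1)f/C = (k**3 - k**2 + k + 4)/(4*k**3 + 11*k**2 + 9*k + 21), so s_k = R(k)·t_k = 5**k*(k**3 - k**2 + k + 4).
Verify: 5**k*(4*k**3 + 11*k**2 + 9*k + 21) matches t_k.
Telescope: S(n) = s_(n+1) − s_(1) = 5**(n + 1)*(n**3 + 2*n**2 + 2*n + 5) − (25) = 5*5**n*n**3 + 10*5**n*n**2 + 10*5**n*n + 25*5**n - 25.

S(n) = 5*5**n*n**3 + 10*5**n*n**2 + 10*5**n*n + 25*5**n - 25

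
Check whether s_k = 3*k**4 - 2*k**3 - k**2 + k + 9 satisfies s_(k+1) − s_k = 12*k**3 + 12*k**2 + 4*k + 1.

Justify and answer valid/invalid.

Valid — Δs_k = t_k.

s_(k+1) = 3*k**4 + 10*k**3 + 11*k**2 + 5*k + 10
s_(k+1) − s_k = 12*k**3 + 12*k**2 + 4*k + 1
(s_(k+1) − s_k) − t_k = 0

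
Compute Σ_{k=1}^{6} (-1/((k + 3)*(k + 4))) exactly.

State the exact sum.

t_(k+1)/t_k = (k + 3)/(k + 5).
So A=k + 3 and B=k + 5, with C=1.
Set up (k + 3)·f(k+1) − (k + 4)·f(k) − (1) = 0.
From deg A=1, deg B=1, deg C=0: d=1.
Solving with deg f ≤ 1: f(k) = k/3.
R(k) = B(k−1)·f(k)/C(k) = k*(k + 4)/3; s_k = R·t_k = -k/(3*k + 9).
Check: Δs_k = -1/(k**2 + 7*k + 12). ✓
Evaluate s at k=7 and k=1: -7/30 and -1/12; difference -3/20.

Σ = -3/20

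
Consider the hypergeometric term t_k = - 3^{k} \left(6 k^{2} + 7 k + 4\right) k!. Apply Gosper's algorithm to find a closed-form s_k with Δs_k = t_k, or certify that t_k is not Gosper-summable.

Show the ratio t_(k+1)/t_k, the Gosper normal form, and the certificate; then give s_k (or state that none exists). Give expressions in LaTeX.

Compute t_(k+1)/t_k: get 3*(6*k**3 + 25*k**2 + 36*k + 17)/(6*k**2 + 7*k + 4).
So A=3*k + 3 and B=1, with C=k**2 + 7*k/6 + 2/3.
Key eq: (3*k + 3)·f(k+1) = (1)·f(k) + (k**2 + 7*k/6 + 2/3).
Bound: deg f ≤ 1.
Solving with deg f ≤ 1: f(k) = (2*k - 1)/6.
Get s_k = R·t_k = -3**k*(2*k - 1)*factorial(k) with R(k) = B(k−1)f(k)/C(k) = (2*k - 1)/(6*k**2 + 7*k + 4).
Δs = -3**k*(6*k**2 + 7*k + 4)*factorial(k), as required.

s_k = - 3^{k} \left(2 k - 1\right) k!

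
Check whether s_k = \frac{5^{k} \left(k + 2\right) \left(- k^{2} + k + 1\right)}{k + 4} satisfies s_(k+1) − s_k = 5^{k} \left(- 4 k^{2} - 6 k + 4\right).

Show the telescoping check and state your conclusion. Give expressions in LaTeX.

Invalid: residual \frac{5^{k} \left(8 k^{3} + 42 k^{2} + 42 k - 30\right)}{k^{2} + 9 k + 20} ≠ 0.

s_(k+1) = 5**(k + 1)*(k + 3)*(k - (k + 1)**2 + 2)/(k + 5)
s_(k+1) − s_k = 5**k*(-4*k**4 - 34*k**3 - 88*k**2 - 42*k + 50)/(k**2 + 9*k + 20)
(s_(k+1) − s_k) − t_k = 5**k*(8*k**3 + 42*k**2 + 42*k - 30)/(k**2 + 9*k + 20)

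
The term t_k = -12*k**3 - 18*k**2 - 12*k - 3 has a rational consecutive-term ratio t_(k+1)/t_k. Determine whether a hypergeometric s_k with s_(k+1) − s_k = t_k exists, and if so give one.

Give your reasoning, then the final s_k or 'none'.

Compute t_(k+1)/t_k: get (4*k**3 + 18*k**2 + 28*k + 15)/(4*k**3 + 6*k**2 + 4*k + 1).
So A=1 and B=1, with C=k**3 + 3*k**2/2 + k + 1/4.
Solve (1)·f(k+1) − (1)·f(k) = k**3 + 3*k**2/2 + k + 1/4.
Bound: deg f ≤ 4.
Solving with deg f ≤ 4: f(k) = k**4/4.
Certificate R = B(k−1)f/C = k**4/((2*k + 1)*(2*k**2 + 2*k + 1)) gives s_k = -3*k**4.
Δs = 3*k**4 - 3*(k + 1)**4, as required.

s_k = -3*k**4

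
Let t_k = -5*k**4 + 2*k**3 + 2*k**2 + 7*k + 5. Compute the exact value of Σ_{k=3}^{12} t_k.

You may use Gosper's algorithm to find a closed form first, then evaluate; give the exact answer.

t_(k+1)/t_k = (5*k**4 + 18*k**3 + 22*k**2 + 3*k - 11)/(5*k**4 - 2*k**3 - 2*k**2 - 7*k - 5).
So A=1 and B=1, with C=k**4 - 2*k**3/5 - 2*k**2/5 - 7*k/5 - 1.
Need (1)·f(k+1) − (1)·f(k) = k**4 - 2*k**3/5 - 2*k**2/5 - 7*k/5 - 1.
Degrees (0,0,4) ⇒ d ≤ 5.
Coefficient equations give f(k) = k*(k**4 - 3*k**3 + 2*k**2 - 3*k - 2)/5.
So s_k = (B(k−1)f/C)·t_k = (k*(k**4 - 3*k**3 + 2*k**2 - 3*k - 2)/(5*k**4 - 2*k**3 - 2*k**2 - 7*k - 5))·t_k = k*(-k**4 + 3*k**3 - 2*k**2 + 3*k + 2).
Check: Δs_k = -5*k**4 + 2*k**3 + 2*k**2 + 7*k + 5. ✓
Sum = s_(13) − s_(3); s_(13) = -289471, s_(3) = -21 ⇒ -289450.

Σ = -289450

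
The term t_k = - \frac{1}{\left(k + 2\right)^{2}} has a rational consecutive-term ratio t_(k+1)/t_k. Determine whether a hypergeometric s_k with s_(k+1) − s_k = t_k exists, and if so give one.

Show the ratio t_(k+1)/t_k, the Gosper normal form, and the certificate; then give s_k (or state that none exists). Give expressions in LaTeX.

r(k) = (k + 2)**2/(k + 3)**2 after simplifying.
Gosper form: A/B · C(k+1)/C(k) with A=k**2 + 4*k + 4, B=k**2 + 6*k + 9, C=1.
Set up (k**2 + 4*k + 4)·f(k+1) − (k**2 + 4*k + 4)·f(k) − (1) = 0.
d = 0 from the (2,2,0) case.
Write f(k) = c0. Then LHS − RHS = -1, requiring -1 = 0: contradictory. No certificate.

not Gosper-summable; s_k does not exist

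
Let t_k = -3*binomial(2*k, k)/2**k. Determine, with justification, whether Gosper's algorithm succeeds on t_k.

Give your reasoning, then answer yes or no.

No. Not Gosper-summable.

The ratio is (2*k + 1)/(k + 1).
A = 2*k + 1, B = k + 1, C = 1.
f must satisfy (2*k + 1)·f(k+1) − (k)·f(k) = 1.
deg f ≤ -1 (via 1,1,0).
Negative degree bound (-1): no f exists, t_k not Gosper-summable.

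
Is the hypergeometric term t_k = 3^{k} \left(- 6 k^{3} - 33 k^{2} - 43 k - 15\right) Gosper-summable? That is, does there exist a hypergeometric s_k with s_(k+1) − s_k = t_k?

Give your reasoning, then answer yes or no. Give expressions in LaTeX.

The ratio is 3*(6*k**3 + 51*k**2 + 127*k + 97)/(6*k**3 + 33*k**2 + 43*k + 15).
Factor: A=3; B=1; C=k**3 + 11*k**2/2 + 43*k/6 + 5/2.
f must satisfy (3)·f(k+1) − (1)·f(k) = k**3 + 11*k**2/2 + 43*k/6 + 5/2.
Bound: deg f ≤ 3.
Coefficient equations give f(k) = k*(3*k**2 + 3*k - 1)/6.
So s_k = (B(k−1)f/C)·t_k = (k*(3*k**2 + 3*k - 1)/(6*k**3 + 33*k**2 + 43*k + 15))·t_k = 3**k*k*(-3*k**2 - 3*k + 1).
Verify: 3**k*(-6*k**3 - 33*k**2 - 43*k - 15) matches t_k.

Yes. s_k = 3^{k} k \left(- 3 k^{2} - 3 k + 1\right).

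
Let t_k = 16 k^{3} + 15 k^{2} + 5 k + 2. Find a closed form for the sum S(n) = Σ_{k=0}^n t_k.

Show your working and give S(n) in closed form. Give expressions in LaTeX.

Step 1: r(k) = (16*k**3 + 63*k**2 + 83*k + 38)/(16*k**3 + 15*k**2 + 5*k + 2).
Take A(k)=1, B(k)=1, C(k)=k**3 + 15*k**2/16 + 5*k/16 + 1/8.
Solve (1)·f(k+1) − (1)·f(k) = k**3 + 15*k**2/16 + 5*k/16 + 1/8.
Bound: deg f ≤ 4.
Match coefficients ⇒ f(k) = k*(4*k**3 - 3*k**2 - k + 2)/16.
So s_k = (B(k−1)f/C)·t_k = (k*(4*k**3 - 3*k**2 - k + 2)/(16*k**3 + 15*k**2 + 5*k + 2))·t_k = k*(4*k**3 - 3*k**2 - k + 2).
s_(k+1) − s_k = 16*k**3 + 15*k**2 + 5*k + 2 = t_k.
s_(n+1) = 4*n**4 + 13*n**3 + 14*n**2 + 7*n + 2 and s_(0) = 0, so S(n) = 4*n**4 + 13*n**3 + 14*n**2 + 7*n + 2.

S(n) = 4 n^{4} + 13 n^{3} + 14 n^{2} + 7 n + 2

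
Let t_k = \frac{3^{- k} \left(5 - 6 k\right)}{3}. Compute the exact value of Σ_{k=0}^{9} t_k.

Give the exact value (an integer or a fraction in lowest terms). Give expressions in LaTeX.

Step 1: r(k) = (6*k + 1)/(3*(6*k - 5)).
Normal form (A,B,C) = (1/3, 1, k - 5/6).
Key eq: (1/3)·f(k+1) = (1)·f(k) + (k - 5/6).
deg f ≤ 1 (via 0,0,1).
Solve for f: f(k) = -(3*k - 1)/2 (degree 1 ≤ 1).
R(k) = B(k−1)·f(k)/C(k) = -3*(3*k - 1)/(6*k - 5); s_k = R·t_k = (3*k - 1)/3**k.
Check: Δs_k = (5 - 6*k)/(3*3**k). ✓
Evaluate s at k=10 and k=0: 29/59049 and -1; difference 59078/59049.

Σ = 59078/59049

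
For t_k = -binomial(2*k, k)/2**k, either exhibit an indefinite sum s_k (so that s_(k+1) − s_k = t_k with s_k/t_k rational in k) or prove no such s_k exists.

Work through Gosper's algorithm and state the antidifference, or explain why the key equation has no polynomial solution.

Compute t_(k+1)/t_k: get (2*k + 1)/(k + 1).
Factor: A=2*k + 1; B=k + 1; C=1.
Need (2*k + 1)·f(k+1) − (k)·f(k) = 1.
Degrees (1,1,0) ⇒ d ≤ -1.
Bound -1 < 0, so the key equation has no polynomial solution.

none (Gosper's algorithm certifies no s_k)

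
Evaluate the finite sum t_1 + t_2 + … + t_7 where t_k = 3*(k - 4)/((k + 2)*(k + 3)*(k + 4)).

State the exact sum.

Σ = -21/110

Ratio r(k) = (k - 3)*(k + 2)/((k - 4)*(k + 5)).
Take A(k)=k + 2, B(k)=k + 5, C(k)=k - 4.
f must satisfy (k + 2)·f(k+1) − (k + 4)·f(k) = k - 4.
Degrees (1,1,1) ⇒ d ≤ 2.
Coefficient equations give f(k) = -k*(k + 11)/6.
Get s_k = R·t_k = k*(-k - 11)/(2*(k + 2)*(k + 3)) with R(k) = B(k−1)f(k)/C(k) = -k*(k + 4)*(k + 11)/(6*(k - 4)).
Verify: 3*(k - 4)/(k**3 + 9*k**2 + 26*k + 24) matches t_k.
Evaluate s at k=8 and k=1: -38/55 and -1/2; difference -21/110.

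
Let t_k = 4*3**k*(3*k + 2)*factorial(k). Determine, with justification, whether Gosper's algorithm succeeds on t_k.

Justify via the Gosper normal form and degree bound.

r(k) = 3*(k + 1)*(3*k + 5)/(3*k + 2) after simplifying.
Take A(k)=3*k + 3, B(k)=1, C(k)=k + 2/3.
Need (3*k + 3)·f(k+1) − (1)·f(k) = k + 2/3.
Bound: deg f ≤ 0.
Solve for f: f(k) = 1/3 (degree 0 ≤ 0).
Then R = B(k−1)f/C = 1/(3*k + 2), so s_k = R(k)·t_k = 4*3**k*factorial(k).
s_(k+1) − s_k = 4*3**k*(3*k + 2)*factorial(k) = t_k.

Yes. s_k = 4*3**k*factorial(k).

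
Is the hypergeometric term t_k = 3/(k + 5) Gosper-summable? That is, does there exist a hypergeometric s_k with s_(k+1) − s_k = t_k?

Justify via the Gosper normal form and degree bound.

Ratio r(k) = (k + 5)/(k + 6).
Take A(k)=k + 5, B(k)=k + 6, C(k)=1.
f must satisfy (k + 5)·f(k+1) − (k + 5)·f(k) = 1.
deg f ≤ 0 (via 1,1,0).
Put f(k) = c0: A·f(k+1) − B(k−1)·f(k) − C = -1; need -1 = 0 — inconsistent ⇒ no f, not summable.

No. Not Gosper-summable.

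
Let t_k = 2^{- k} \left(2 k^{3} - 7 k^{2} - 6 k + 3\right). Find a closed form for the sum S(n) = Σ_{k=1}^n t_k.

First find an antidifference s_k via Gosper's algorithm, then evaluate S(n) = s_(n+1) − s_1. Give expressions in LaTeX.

S(n) = 2^{- n} \left(2^{n} - 2 n^{3} - 5 n^{2} - 2 n - 1\right)

Step 1: r(k) = (2*k**3 - k**2 - 14*k - 8)/(2*(2*k**3 - 7*k**2 - 6*k + 3)).
Take A(k)=1/2, B(k)=1, C(k)=k**3 - 7*k**2/2 - 3*k + 3/2.
Solve (1/2)·f(k+1) − (1)·f(k) = k**3 - 7*k**2/2 - 3*k + 3/2.
Degrees (0,0,3) ⇒ d ≤ 3.
Match coefficients ⇒ f(k) = -2*k**3 + k**2 + 2*k - 2.
R(k) = B(k−1)·f(k)/C(k) = -2*(2*k**3 - k**2 - 2*k + 2)/((k + 1)*(2*k**2 - 9*k + 3)); s_k = R·t_k = 2**(1 - k)*(-2*k**3 + k**2 + 2*k - 2).
Verify: (2*k**3 - 7*k**2 - 6*k + 3)/2**k matches t_k.
Evaluate: s_(n+1) = (-2*n**3 - 5*n**2 - 2*n - 1)/2**n; subtract s_(1) = -1 ⇒ S(n) = (2**n - 2*n**3 - 5*n**2 - 2*n - 1)/2**n.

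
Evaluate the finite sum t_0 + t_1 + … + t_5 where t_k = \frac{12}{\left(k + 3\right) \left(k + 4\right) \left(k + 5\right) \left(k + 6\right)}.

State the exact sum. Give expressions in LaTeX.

Σ = 31/495

Step 1: r(k) = (k + 3)/(k + 7).
So A=k + 3 and B=k + 7, with C=1.
Need (k + 3)·f(k+1) − (k + 6)·f(k) = 1.
From deg A=1, deg B=1, deg C=0: d=3.
Solve for f: f(k) = k*(k**2 + 12*k + 47)/180 (degree 3 ≤ 3).
Then R = B(k−1)f/C = k*(k + 6)*(k**2 + 12*k + 47)/180, so s_k = R(k)·t_k = k*(k**2 + 12*k + 47)/(15*(k + 3)*(k + 4)*(k + 5)).
s_(k+1) − s_k = 12/(k**4 + 18*k**3 + 119*k**2 + 342*k + 360) = t_k.
Evaluate s at k=6 and k=0: 31/495 and 0; difference 31/495.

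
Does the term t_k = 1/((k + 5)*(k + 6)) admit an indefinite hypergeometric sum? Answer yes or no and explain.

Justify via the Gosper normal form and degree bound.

Yes. s_k = k/(5*(k + 5)).

The ratio is (k + 5)/(k + 7).
Gosper form: A/B · C(k+1)/C(k) with A=k + 5, B=k + 7, C=1.
f must satisfy (k + 5)·f(k+1) − (k + 6)·f(k) = 1.
Degrees (1,1,0) ⇒ d ≤ 1.
Solving with deg f ≤ 1: f(k) = k/5.
Certificate R = B(k−1)f/C = k*(k + 6)/5 gives s_k = k/(5*(k + 5)).
Verify: 1/(k**2 + 11*k + 30) matches t_k.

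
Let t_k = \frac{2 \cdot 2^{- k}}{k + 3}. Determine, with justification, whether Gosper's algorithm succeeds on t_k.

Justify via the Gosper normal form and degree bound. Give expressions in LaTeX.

No — negative degree bound, so no certificate f.

Ratio r(k) = (k + 3)/(2*(k + 4)).
A = k/2 + 3/2, B = k + 4, C = 1.
Set up (k/2 + 3/2)·f(k+1) − (k + 3)·f(k) − (1) = 0.
Degrees (1,1,0) ⇒ d ≤ -1.
d = -1 < 0 ⇒ no nonzero polynomial f; not summable.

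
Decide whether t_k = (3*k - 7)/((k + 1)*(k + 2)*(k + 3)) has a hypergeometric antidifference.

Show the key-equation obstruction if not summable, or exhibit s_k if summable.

Yes. s_k = k*(-k - 6)/((k + 1)*(k + 2)).

Ratio r(k) = (k + 1)*(3*k - 4)/((k + 4)*(3*k - 7)).
Normal form (A,B,C) = (k + 1, k + 4, k - 7/3).
Need (k + 1)·f(k+1) − (k + 3)·f(k) = k - 7/3.
deg f ≤ 2 (via 1,1,1).
Match coefficients ⇒ f(k) = -k*(k + 6)/3.
Get s_k = R·t_k = k*(-k - 6)/((k + 1)*(k + 2)) with R(k) = B(k−1)f(k)/C(k) = -k*(k + 3)*(k + 6)/(3*k - 7).
s_(k+1) − s_k = (3*k - 7)/(k**3 + 6*k**2 + 11*k + 6) = t_k.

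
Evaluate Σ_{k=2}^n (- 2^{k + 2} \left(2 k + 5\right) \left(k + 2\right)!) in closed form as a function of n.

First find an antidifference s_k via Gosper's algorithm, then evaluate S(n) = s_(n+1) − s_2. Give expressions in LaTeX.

Step 1: r(k) = 2*(k + 3)*(2*k + 7)/(2*k + 5).
Gosper form: A/B · C(k+1)/C(k) with A=2*k + 6, B=1, C=k + 5/2.
Set up (2*k + 6)·f(k+1) − (1)·f(k) − (k + 5/2) = 0.
Degrees (1,0,1) ⇒ d ≤ 0.
Solve for f: f(k) = 1/2 (degree 0 ≤ 0).
Then R = B(k−1)f/C = 1/(2*k + 5), so s_k = R(k)·t_k = -2**(k + 2)*factorial(k + 2).
Δs = -2**(k + 2)*(2*k + 5)*factorial(k + 2), as required.
Evaluate: s_(n+1) = -2**(n + 3)*factorial(n + 3); subtract s_(2) = -384 ⇒ S(n) = -8*2**n*factorial(n + 3) + 384.

S(n) = - 8 \cdot 2^{n} \left(n + 3\right)! + 384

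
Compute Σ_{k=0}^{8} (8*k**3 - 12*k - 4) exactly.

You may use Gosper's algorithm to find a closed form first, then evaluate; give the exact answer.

Σ = 9900

t_(k+1)/t_k = (3*k - 2*(k + 1)**3 + 4)/(-2*k**3 + 3*k + 1).
Normal form (A,B,C) = (1, 1, k**3 - 3*k/2 - 1/2).
Key eq: (1)·f(k+1) = (1)·f(k) + (k**3 - 3*k/2 - 1/2).
Bound: deg f ≤ 4.
Solving with deg f ≤ 4: f(k) = k*(k + 1)*(k**2 - 3*k + 1)/4.
Get s_k = R·t_k = 2*k*(k**3 - 2*k**2 - 2*k + 1) with R(k) = B(k−1)f(k)/C(k) = k*(k**2 - 3*k + 1)/(2*(2*k**2 - 2*k - 1)).
Verify: 8*k**3 - 12*k - 4 matches t_k.
Telescoping: Σ = s_(9) − s_(0) = 9900 − (0) = 9900.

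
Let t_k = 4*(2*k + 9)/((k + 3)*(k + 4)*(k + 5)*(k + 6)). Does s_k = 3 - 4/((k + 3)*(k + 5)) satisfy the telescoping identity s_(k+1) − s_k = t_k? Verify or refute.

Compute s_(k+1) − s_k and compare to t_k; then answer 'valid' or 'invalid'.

s_(k+1) = 3 - 4/((k + 4)*(k + 6))
s_(k+1) − s_k = 4*(2*k + 9)/(k**4 + 18*k**3 + 119*k**2 + 342*k + 360)
(s_(k+1) − s_k) − t_k = 0

Valid: the claim telescopes to t_k.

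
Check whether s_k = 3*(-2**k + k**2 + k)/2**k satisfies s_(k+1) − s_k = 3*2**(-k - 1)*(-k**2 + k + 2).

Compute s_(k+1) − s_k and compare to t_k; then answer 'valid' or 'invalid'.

Valid — Δs_k = t_k.

s_(k+1) = 3*(-2*2**k + k**2 + 3*k + 2)/(2*2**k)
s_(k+1) − s_k = 3*2**(-k - 1)*(-k**2 + k + 2)
(s_(k+1) − s_k) − t_k = 0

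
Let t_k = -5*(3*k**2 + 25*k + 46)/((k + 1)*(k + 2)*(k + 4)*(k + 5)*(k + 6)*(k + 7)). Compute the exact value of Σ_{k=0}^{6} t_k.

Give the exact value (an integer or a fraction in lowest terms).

Σ = -175/858

Step 1: r(k) = (k + 1)*(k + 4)*(25*k + 3*(k + 1)**2 + 71)/((k + 3)*(k + 8)*(3*k**2 + 25*k + 46)).
Normal form (A,B,C) = (k + 1, k + 8, k**3 + 34*k**2/3 + 121*k/3 + 46).
Key eq: (k + 1)·f(k+1) = (k + 7)·f(k) + (k**3 + 34*k**2/3 + 121*k/3 + 46).
deg f ≤ 6 (via 1,1,3).
A polynomial solution: f(k) = k*(k + 2)*(k + 3)*(k + 5)*(k**2 + 11*k + 34)/72.
Get s_k = R·t_k = 5*k*(-k**2 - 11*k - 34)/(24*(k**3 + 11*k**2 + 34*k + 24)) with R(k) = B(k−1)f(k)/C(k) = k*(k + 2)*(k + 5)*(k + 7)*(k**2 + 11*k + 34)/(24*(3*k**2 + 25*k + 46)).
s_(k+1) − s_k = 5*(-3*k**2 - 25*k - 46)/(k**6 + 25*k**5 + 247*k**4 + 1219*k**3 + 3112*k**2 + 3796*k + 1680) = t_k.
Telescoping: Σ = s_(7) − s_(0) = -175/858 − (0) = -175/858.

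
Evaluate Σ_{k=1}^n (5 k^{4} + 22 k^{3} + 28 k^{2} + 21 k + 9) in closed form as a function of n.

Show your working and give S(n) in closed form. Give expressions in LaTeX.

S(n) = n \left(n^{4} + 8 n^{3} + 22 n^{2} + 30 n + 24\right)

Step 1: r(k) = (5*k**4 + 42*k**3 + 124*k**2 + 163*k + 85)/(5*k**4 + 22*k**3 + 28*k**2 + 21*k + 9).
Take A(k)=1, B(k)=1, C(k)=k**4 + 22*k**3/5 + 28*k**2/5 + 21*k/5 + 9/5.
f must satisfy (1)·f(k+1) − (1)·f(k) = k**4 + 22*k**3/5 + 28*k**2/5 + 21*k/5 + 9/5.
From deg A=0, deg B=0, deg C=4: d=5.
A polynomial solution: f(k) = k*(k**4 + 3*k**3 + 2*k + 3)/5.
So s_k = (B(k−1)f/C)·t_k = (k*(k**4 + 3*k**3 + 2*k + 3)/(5*k**4 + 22*k**3 + 28*k**2 + 21*k + 9))·t_k = k*(k**4 + 3*k**3 + 2*k + 3).
Δs = 5*k**4 + 22*k**3 + 28*k**2 + 21*k + 9, as required.
s_(n+1) = n**5 + 8*n**4 + 22*n**3 + 30*n**2 + 24*n + 9 and s_(1) = 9, so S(n) = n*(n**4 + 8*n**3 + 22*n**2 + 30*n + 24).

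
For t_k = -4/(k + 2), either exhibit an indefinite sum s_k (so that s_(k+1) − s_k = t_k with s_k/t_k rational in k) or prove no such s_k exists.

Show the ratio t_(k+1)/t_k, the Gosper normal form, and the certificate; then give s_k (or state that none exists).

none — t_k is not Gosper-summable

Ratio r(k) = (k + 2)/(k + 3).
Normal form (A,B,C) = (k + 2, k + 3, 1).
Solve (k + 2)·f(k+1) − (k + 2)·f(k) = 1.
Bound: deg f ≤ 0.
Write f(k) = c0. Then LHS − RHS = -1, requiring -1 = 0: contradictory. No certificate.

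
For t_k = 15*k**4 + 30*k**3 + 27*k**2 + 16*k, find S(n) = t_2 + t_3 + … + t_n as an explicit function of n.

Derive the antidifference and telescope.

S(n) = 3*n**5 + 15*n**4 + 29*n**3 + 29*n**2 + 12*n - 88

r(k) = (15*k**4 + 90*k**3 + 207*k**2 + 220*k + 88)/(k*(15*k**3 + 30*k**2 + 27*k + 16)) after simplifying.
Factor: A=1; B=1; C=k**4 + 2*k**3 + 9*k**2/5 + 16*k/15.
Key eq: (1)·f(k+1) = (1)·f(k) + (k**4 + 2*k**3 + 9*k**2/5 + 16*k/15).
Degrees (0,0,4) ⇒ d ≤ 5.
Solving with deg f ≤ 5: f(k) = k*(k - 1)*(3*k**3 + 3*k**2 + 2*k + 4)/15.
Get s_k = R·t_k = k*(3*k**4 - k**2 + 2*k - 4) with R(k) = B(k−1)f(k)/C(k) = (k - 1)*(3*k**3 + 3*k**2 + 2*k + 4)/(15*k**3 + 30*k**2 + 27*k + 16).
Check: Δs_k = k*(15*k**3 + 30*k**2 + 27*k + 16). ✓
Evaluate: s_(n+1) = n*(3*n**4 + 15*n**3 + 29*n**2 + 29*n + 12); subtract s_(2) = 88 ⇒ S(n) = 3*n**5 + 15*n**4 + 29*n**3 + 29*n**2 + 12*n - 88.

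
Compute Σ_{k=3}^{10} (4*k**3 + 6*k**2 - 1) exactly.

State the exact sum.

Σ = 14336

r(k) = (4*(k + 1)**3 + 6*(k + 1)**2 - 1)/(4*k**3 + 6*k**2 - 1) after simplifying.
Normal form (A,B,C) = (1, 1, k**3 + 3*k**2/2 - 1/4).
Set up (1)·f(k+1) − (1)·f(k) − (k**3 + 3*k**2/2 - 1/4) = 0.
Bound: deg f ≤ 4.
Solve for f: f(k) = k**2*(k**2 - 2)/4 (degree 4 ≤ 4).
Get s_k = R·t_k = k**2*(k**2 - 2) with R(k) = B(k−1)f(k)/C(k) = k**2*(k**2 - 2)/((2*k + 1)*(2*k**2 + 2*k - 1)).
Check: Δs_k = 4*k**3 + 6*k**2 - 1. ✓
Σ_(k=3)^(10) t_k = s_(11) − s_(3) = 14399 − (63) = 14336.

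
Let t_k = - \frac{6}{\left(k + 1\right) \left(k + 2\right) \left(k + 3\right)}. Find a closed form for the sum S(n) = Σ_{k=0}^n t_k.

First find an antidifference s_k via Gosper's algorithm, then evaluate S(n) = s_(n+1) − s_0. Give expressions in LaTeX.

S(n) = \frac{3 \left(- n^{2} - 5 n - 4\right)}{2 \left(n^{2} + 5 n + 6\right)}

t_(k+1)/t_k = (k + 1)/(k + 4).
A = k + 1, B = k + 4, C = 1.
Set up (k + 1)·f(k+1) − (k + 3)·f(k) − (1) = 0.
Bound: deg f ≤ 2.
Solving with deg f ≤ 2: f(k) = k*(k + 3)/4.
Certificate R = B(k−1)f/C = k*(k + 3)**2/4 gives s_k = 3*k*(-k - 3)/(2*(k + 1)*(k + 2)).
Verify: -6/(k**3 + 6*k**2 + 11*k + 6) matches t_k.
Evaluate: s_(n+1) = 3*(-n**2 - 5*n - 4)/(2*(n**2 + 5*n + 6)); subtract s_(0) = 0 ⇒ S(n) = 3*(-n**2 - 5*n - 4)/(2*(n**2 + 5*n + 6)).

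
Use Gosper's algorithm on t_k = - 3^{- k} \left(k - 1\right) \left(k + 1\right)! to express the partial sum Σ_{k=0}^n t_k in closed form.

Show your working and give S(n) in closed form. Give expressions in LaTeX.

t_(k+1)/t_k = k*(k + 2)/(3*(k - 1)).
A = k/3 + 2/3, B = 1, C = k - 1.
Set up (k/3 + 2/3)·f(k+1) − (1)·f(k) − (k - 1) = 0.
Degrees (1,0,1) ⇒ d ≤ 0.
Solving with deg f ≤ 0: f(k) = 3.
So s_k = (B(k−1)f/C)·t_k = (3/(k - 1))·t_k = -3**(1 - k)*factorial(k + 1).
Check: Δs_k = -(k - 1)*factorial(k + 1)/3**k. ✓
Σ_(k=0)^n t_k = s_(n+1) − s_(0) = (-factorial(n + 2)/3**n) − (-3), i.e. 3 - factorial(n + 2)/3**n.

S(n) = 3 - 3^{- n} \left(n + 2\right)!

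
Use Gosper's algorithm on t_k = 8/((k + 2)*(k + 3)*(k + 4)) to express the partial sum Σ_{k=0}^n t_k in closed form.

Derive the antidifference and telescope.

S(n) = 2*(n**2 + 7*n + 6)/(3*(n**2 + 7*n + 12))

r(k) = (k + 2)/(k + 5) after simplifying.
So A=k + 2 and B=k + 5, with C=1.
Key eq: (k + 2)·f(k+1) = (k + 4)·f(k) + (1).
Bound: deg f ≤ 2.
A polynomial solution: f(k) = k*(k + 5)/12.
Certificate R = B(k−1)f/C = k*(k + 4)*(k + 5)/12 gives s_k = 2*k*(k + 5)/(3*(k + 2)*(k + 3)).
Δs = 8/(k**3 + 9*k**2 + 26*k + 24), as required.
Evaluate: s_(n+1) = 2*(n**2 + 7*n + 6)/(3*(n**2 + 7*n + 12)); subtract s_(0) = 0 ⇒ S(n) = 2*(n**2 + 7*n + 6)/(3*(n**2 + 7*n + 12)).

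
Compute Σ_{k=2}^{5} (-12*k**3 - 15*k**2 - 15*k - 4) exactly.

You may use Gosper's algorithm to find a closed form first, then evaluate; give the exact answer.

Step 1: r(k) = (12*k**3 + 51*k**2 + 81*k + 46)/(12*k**3 + 15*k**2 + 15*k + 4).
Take A(k)=1, B(k)=1, C(k)=k**3 + 5*k**2/4 + 5*k/4 + 1/3.
Need (1)·f(k+1) − (1)·f(k) = k**3 + 5*k**2/4 + 5*k/4 + 1/3.
From deg A=0, deg B=0, deg C=3: d=4.
Match coefficients ⇒ f(k) = k*(3*k - 1)*(k**2 + 1)/12.
So s_k = (B(k−1)f/C)·t_k = (k*(3*k - 1)*(k**2 + 1)/(12*k**3 + 15*k**2 + 15*k + 4))·t_k = k*(-3*k**3 + k**2 - 3*k + 1).
Check: Δs_k = -12*k**3 - 15*k**2 - 15*k - 4. ✓
Evaluate s at k=6 and k=2: -3774 and -50; difference -3724.

Σ = -3724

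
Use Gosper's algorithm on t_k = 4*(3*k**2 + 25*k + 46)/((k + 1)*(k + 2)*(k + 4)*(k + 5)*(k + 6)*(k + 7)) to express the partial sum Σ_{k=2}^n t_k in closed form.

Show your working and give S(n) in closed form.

Step 1: r(k) = (k + 1)*(k + 4)*(25*k + 3*(k + 1)**2 + 71)/((k + 3)*(k + 8)*(3*k**2 + 25*k + 46)).
Normal form (A,B,C) = (k + 1, k + 8, k**3 + 34*k**2/3 + 121*k/3 + 46).
Set up (k + 1)·f(k+1) − (k + 7)·f(k) − (k**3 + 34*k**2/3 + 121*k/3 + 46) = 0.
Bound: deg f ≤ 6.
Solving with deg f ≤ 6: f(k) = k*(k + 2)*(k + 3)*(k + 5)*(k**2 + 11*k + 34)/72.
Get s_k = R·t_k = k*(k**2 + 11*k + 34)/(6*(k**3 + 11*k**2 + 34*k + 24)) with R(k) = B(k−1)f(k)/C(k) = k*(k + 2)*(k + 5)*(k + 7)*(k**2 + 11*k + 34)/(24*(3*k**2 + 25*k + 46)).
s_(k+1) − s_k = 4*(3*k**2 + 25*k + 46)/(k**6 + 25*k**5 + 247*k**4 + 1219*k**3 + 3112*k**2 + 3796*k + 1680) = t_k.
Telescope: S(n) = s_(n+1) − s_(2) = (n**3 + 14*n**2 + 59*n + 46)/(6*(n**3 + 14*n**2 + 59*n + 70)) − (5/36) = (n**3 + 14*n**2 + 59*n - 74)/(36*(n**3 + 14*n**2 + 59*n + 70)).

S(n) = (n**3 + 14*n**2 + 59*n - 74)/(36*(n**3 + 14*n**2 + 59*n + 70))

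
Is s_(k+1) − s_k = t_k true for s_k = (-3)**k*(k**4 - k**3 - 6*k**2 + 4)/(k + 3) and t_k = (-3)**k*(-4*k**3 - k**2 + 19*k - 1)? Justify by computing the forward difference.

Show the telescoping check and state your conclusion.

Invalid: residual (-3)**k*(8*k**4 + 28*k**3 - 36*k**2 - 120*k + 14)/(k**2 + 7*k + 12) ≠ 0.

s_(k+1) = (-3)**(k + 1)*(k**4 + 3*k**3 - 3*k**2 - 11*k - 2)/(k + 4)
s_(k+1) − s_k = (-3)**k*(-4*k**5 - 21*k**4 - 8*k**3 + 84*k**2 + 101*k + 2)/(k**2 + 7*k + 12)
(s_(k+1) − s_k) − t_k = (-3)**k*(8*k**4 + 28*k**3 - 36*k**2 - 120*k + 14)/(k**2 + 7*k + 12)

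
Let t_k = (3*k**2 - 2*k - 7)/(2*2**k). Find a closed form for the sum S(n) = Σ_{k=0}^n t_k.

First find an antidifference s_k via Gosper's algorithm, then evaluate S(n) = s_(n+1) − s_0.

Compute t_(k+1)/t_k: get (3*k**2 + 4*k - 6)/(2*(3*k**2 - 2*k - 7)).
Factor: A=1/2; B=1; C=k**2 - 2*k/3 - 7/3.
Need (1/2)·f(k+1) − (1)·f(k) = k**2 - 2*k/3 - 7/3.
From deg A=0, deg B=0, deg C=2: d=2.
A polynomial solution: f(k) = -2*k*(3*k + 4)/3.
R(k) = B(k−1)·f(k)/C(k) = -2*k*(3*k + 4)/(3*k**2 - 2*k - 7); s_k = R·t_k = k*(-3*k - 4)/2**k.
Δs = (3*k**2 - 2*k - 7)/(2*2**k), as required.
s_(n+1) = 2**(-n - 1)*(-3*n**2 - 10*n - 7) and s_(0) = 0, so S(n) = 2**(-n - 1)*(-3*n**2 - 10*n - 7).

S(n) = 2**(-n - 1)*(-3*n**2 - 10*n - 7)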